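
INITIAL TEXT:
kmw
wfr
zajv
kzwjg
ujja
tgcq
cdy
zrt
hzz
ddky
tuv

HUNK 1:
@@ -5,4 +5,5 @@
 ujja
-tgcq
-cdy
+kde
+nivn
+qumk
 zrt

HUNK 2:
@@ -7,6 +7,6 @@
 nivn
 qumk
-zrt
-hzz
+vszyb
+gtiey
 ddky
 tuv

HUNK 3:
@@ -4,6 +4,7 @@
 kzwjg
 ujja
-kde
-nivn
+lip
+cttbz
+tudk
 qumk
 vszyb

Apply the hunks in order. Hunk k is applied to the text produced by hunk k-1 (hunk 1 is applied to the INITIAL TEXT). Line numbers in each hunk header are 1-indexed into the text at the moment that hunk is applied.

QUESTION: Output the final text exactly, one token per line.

Answer: kmw
wfr
zajv
kzwjg
ujja
lip
cttbz
tudk
qumk
vszyb
gtiey
ddky
tuv

Derivation:
Hunk 1: at line 5 remove [tgcq,cdy] add [kde,nivn,qumk] -> 12 lines: kmw wfr zajv kzwjg ujja kde nivn qumk zrt hzz ddky tuv
Hunk 2: at line 7 remove [zrt,hzz] add [vszyb,gtiey] -> 12 lines: kmw wfr zajv kzwjg ujja kde nivn qumk vszyb gtiey ddky tuv
Hunk 3: at line 4 remove [kde,nivn] add [lip,cttbz,tudk] -> 13 lines: kmw wfr zajv kzwjg ujja lip cttbz tudk qumk vszyb gtiey ddky tuv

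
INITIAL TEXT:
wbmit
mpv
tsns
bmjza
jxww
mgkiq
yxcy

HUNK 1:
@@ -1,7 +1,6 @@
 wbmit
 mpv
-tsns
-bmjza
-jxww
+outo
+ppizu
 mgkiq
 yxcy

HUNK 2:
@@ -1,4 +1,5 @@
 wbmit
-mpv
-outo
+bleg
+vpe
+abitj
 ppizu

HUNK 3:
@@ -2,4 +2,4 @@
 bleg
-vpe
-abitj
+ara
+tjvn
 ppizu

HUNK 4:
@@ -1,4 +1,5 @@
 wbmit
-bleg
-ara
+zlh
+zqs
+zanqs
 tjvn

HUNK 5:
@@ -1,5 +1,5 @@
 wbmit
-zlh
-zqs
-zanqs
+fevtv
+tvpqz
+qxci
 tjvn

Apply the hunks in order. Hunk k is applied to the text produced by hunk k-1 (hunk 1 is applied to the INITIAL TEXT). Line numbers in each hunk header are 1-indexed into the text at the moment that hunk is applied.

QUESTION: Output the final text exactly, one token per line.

Hunk 1: at line 1 remove [tsns,bmjza,jxww] add [outo,ppizu] -> 6 lines: wbmit mpv outo ppizu mgkiq yxcy
Hunk 2: at line 1 remove [mpv,outo] add [bleg,vpe,abitj] -> 7 lines: wbmit bleg vpe abitj ppizu mgkiq yxcy
Hunk 3: at line 2 remove [vpe,abitj] add [ara,tjvn] -> 7 lines: wbmit bleg ara tjvn ppizu mgkiq yxcy
Hunk 4: at line 1 remove [bleg,ara] add [zlh,zqs,zanqs] -> 8 lines: wbmit zlh zqs zanqs tjvn ppizu mgkiq yxcy
Hunk 5: at line 1 remove [zlh,zqs,zanqs] add [fevtv,tvpqz,qxci] -> 8 lines: wbmit fevtv tvpqz qxci tjvn ppizu mgkiq yxcy

Answer: wbmit
fevtv
tvpqz
qxci
tjvn
ppizu
mgkiq
yxcy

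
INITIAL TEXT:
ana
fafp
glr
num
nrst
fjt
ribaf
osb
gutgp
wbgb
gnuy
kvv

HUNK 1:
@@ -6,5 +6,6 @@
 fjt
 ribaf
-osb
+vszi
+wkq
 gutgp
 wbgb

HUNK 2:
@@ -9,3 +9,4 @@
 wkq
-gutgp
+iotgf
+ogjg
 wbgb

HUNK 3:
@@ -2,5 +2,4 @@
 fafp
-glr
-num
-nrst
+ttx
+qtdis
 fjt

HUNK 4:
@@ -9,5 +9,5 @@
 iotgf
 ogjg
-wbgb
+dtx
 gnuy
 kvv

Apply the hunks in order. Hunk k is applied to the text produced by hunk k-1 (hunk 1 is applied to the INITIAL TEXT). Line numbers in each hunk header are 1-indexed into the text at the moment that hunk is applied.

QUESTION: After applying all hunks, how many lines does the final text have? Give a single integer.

Hunk 1: at line 6 remove [osb] add [vszi,wkq] -> 13 lines: ana fafp glr num nrst fjt ribaf vszi wkq gutgp wbgb gnuy kvv
Hunk 2: at line 9 remove [gutgp] add [iotgf,ogjg] -> 14 lines: ana fafp glr num nrst fjt ribaf vszi wkq iotgf ogjg wbgb gnuy kvv
Hunk 3: at line 2 remove [glr,num,nrst] add [ttx,qtdis] -> 13 lines: ana fafp ttx qtdis fjt ribaf vszi wkq iotgf ogjg wbgb gnuy kvv
Hunk 4: at line 9 remove [wbgb] add [dtx] -> 13 lines: ana fafp ttx qtdis fjt ribaf vszi wkq iotgf ogjg dtx gnuy kvv
Final line count: 13

Answer: 13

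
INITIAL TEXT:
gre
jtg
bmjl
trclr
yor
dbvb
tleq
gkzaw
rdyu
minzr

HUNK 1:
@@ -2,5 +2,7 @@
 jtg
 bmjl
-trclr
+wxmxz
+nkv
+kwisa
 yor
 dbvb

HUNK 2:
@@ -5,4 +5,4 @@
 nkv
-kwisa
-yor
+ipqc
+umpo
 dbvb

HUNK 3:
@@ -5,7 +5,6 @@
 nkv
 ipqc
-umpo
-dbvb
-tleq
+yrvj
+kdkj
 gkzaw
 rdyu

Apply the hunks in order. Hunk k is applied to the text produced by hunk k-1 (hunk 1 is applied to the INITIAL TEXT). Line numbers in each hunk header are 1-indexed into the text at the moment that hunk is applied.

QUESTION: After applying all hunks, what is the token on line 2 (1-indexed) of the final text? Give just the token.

Answer: jtg

Derivation:
Hunk 1: at line 2 remove [trclr] add [wxmxz,nkv,kwisa] -> 12 lines: gre jtg bmjl wxmxz nkv kwisa yor dbvb tleq gkzaw rdyu minzr
Hunk 2: at line 5 remove [kwisa,yor] add [ipqc,umpo] -> 12 lines: gre jtg bmjl wxmxz nkv ipqc umpo dbvb tleq gkzaw rdyu minzr
Hunk 3: at line 5 remove [umpo,dbvb,tleq] add [yrvj,kdkj] -> 11 lines: gre jtg bmjl wxmxz nkv ipqc yrvj kdkj gkzaw rdyu minzr
Final line 2: jtg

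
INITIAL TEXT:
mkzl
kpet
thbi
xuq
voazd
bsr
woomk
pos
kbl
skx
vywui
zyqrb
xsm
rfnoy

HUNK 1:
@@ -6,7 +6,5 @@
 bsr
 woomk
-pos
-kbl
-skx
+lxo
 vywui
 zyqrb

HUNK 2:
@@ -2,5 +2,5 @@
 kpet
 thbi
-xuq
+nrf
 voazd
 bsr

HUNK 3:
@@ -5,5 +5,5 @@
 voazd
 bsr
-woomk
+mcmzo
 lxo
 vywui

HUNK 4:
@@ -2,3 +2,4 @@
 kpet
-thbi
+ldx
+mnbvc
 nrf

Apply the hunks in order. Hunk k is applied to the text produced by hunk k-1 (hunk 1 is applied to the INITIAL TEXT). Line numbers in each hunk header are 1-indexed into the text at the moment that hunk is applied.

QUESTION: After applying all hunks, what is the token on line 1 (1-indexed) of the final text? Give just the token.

Hunk 1: at line 6 remove [pos,kbl,skx] add [lxo] -> 12 lines: mkzl kpet thbi xuq voazd bsr woomk lxo vywui zyqrb xsm rfnoy
Hunk 2: at line 2 remove [xuq] add [nrf] -> 12 lines: mkzl kpet thbi nrf voazd bsr woomk lxo vywui zyqrb xsm rfnoy
Hunk 3: at line 5 remove [woomk] add [mcmzo] -> 12 lines: mkzl kpet thbi nrf voazd bsr mcmzo lxo vywui zyqrb xsm rfnoy
Hunk 4: at line 2 remove [thbi] add [ldx,mnbvc] -> 13 lines: mkzl kpet ldx mnbvc nrf voazd bsr mcmzo lxo vywui zyqrb xsm rfnoy
Final line 1: mkzl

Answer: mkzl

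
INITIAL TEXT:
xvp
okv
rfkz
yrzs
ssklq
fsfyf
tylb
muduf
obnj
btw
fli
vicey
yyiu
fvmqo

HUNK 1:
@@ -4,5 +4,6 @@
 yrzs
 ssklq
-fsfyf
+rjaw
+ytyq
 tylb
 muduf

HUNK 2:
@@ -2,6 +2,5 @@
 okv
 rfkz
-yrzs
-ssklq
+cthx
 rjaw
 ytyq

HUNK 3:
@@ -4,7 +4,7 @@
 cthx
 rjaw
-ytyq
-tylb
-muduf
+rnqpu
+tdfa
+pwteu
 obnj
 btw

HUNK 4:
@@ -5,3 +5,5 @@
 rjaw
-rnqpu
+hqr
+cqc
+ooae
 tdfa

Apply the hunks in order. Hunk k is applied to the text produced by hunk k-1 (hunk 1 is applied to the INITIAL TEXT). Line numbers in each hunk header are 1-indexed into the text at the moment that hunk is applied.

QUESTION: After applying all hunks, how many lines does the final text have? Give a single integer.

Answer: 16

Derivation:
Hunk 1: at line 4 remove [fsfyf] add [rjaw,ytyq] -> 15 lines: xvp okv rfkz yrzs ssklq rjaw ytyq tylb muduf obnj btw fli vicey yyiu fvmqo
Hunk 2: at line 2 remove [yrzs,ssklq] add [cthx] -> 14 lines: xvp okv rfkz cthx rjaw ytyq tylb muduf obnj btw fli vicey yyiu fvmqo
Hunk 3: at line 4 remove [ytyq,tylb,muduf] add [rnqpu,tdfa,pwteu] -> 14 lines: xvp okv rfkz cthx rjaw rnqpu tdfa pwteu obnj btw fli vicey yyiu fvmqo
Hunk 4: at line 5 remove [rnqpu] add [hqr,cqc,ooae] -> 16 lines: xvp okv rfkz cthx rjaw hqr cqc ooae tdfa pwteu obnj btw fli vicey yyiu fvmqo
Final line count: 16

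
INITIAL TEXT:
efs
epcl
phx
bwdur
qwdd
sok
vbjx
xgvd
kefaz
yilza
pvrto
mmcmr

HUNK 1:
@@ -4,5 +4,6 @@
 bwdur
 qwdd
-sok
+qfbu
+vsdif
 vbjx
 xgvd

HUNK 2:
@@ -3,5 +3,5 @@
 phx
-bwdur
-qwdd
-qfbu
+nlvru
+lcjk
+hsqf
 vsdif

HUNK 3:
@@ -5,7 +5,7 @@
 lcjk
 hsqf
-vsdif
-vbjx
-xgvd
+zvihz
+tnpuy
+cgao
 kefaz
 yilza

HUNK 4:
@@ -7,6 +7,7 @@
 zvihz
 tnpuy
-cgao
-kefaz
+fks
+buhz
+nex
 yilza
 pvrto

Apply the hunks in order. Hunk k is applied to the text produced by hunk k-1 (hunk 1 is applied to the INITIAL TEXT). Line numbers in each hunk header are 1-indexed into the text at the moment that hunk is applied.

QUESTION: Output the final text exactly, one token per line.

Hunk 1: at line 4 remove [sok] add [qfbu,vsdif] -> 13 lines: efs epcl phx bwdur qwdd qfbu vsdif vbjx xgvd kefaz yilza pvrto mmcmr
Hunk 2: at line 3 remove [bwdur,qwdd,qfbu] add [nlvru,lcjk,hsqf] -> 13 lines: efs epcl phx nlvru lcjk hsqf vsdif vbjx xgvd kefaz yilza pvrto mmcmr
Hunk 3: at line 5 remove [vsdif,vbjx,xgvd] add [zvihz,tnpuy,cgao] -> 13 lines: efs epcl phx nlvru lcjk hsqf zvihz tnpuy cgao kefaz yilza pvrto mmcmr
Hunk 4: at line 7 remove [cgao,kefaz] add [fks,buhz,nex] -> 14 lines: efs epcl phx nlvru lcjk hsqf zvihz tnpuy fks buhz nex yilza pvrto mmcmr

Answer: efs
epcl
phx
nlvru
lcjk
hsqf
zvihz
tnpuy
fks
buhz
nex
yilza
pvrto
mmcmr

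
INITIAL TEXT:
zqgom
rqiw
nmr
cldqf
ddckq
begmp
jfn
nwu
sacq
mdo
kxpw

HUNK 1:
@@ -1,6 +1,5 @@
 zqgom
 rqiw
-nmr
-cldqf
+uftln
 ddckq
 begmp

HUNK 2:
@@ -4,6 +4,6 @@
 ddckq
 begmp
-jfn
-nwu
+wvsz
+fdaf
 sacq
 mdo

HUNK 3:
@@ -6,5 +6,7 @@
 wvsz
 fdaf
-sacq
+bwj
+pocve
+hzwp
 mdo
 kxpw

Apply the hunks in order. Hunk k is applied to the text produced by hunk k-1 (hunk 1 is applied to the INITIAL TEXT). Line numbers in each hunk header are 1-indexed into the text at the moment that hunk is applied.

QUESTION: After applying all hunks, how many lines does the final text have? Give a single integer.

Hunk 1: at line 1 remove [nmr,cldqf] add [uftln] -> 10 lines: zqgom rqiw uftln ddckq begmp jfn nwu sacq mdo kxpw
Hunk 2: at line 4 remove [jfn,nwu] add [wvsz,fdaf] -> 10 lines: zqgom rqiw uftln ddckq begmp wvsz fdaf sacq mdo kxpw
Hunk 3: at line 6 remove [sacq] add [bwj,pocve,hzwp] -> 12 lines: zqgom rqiw uftln ddckq begmp wvsz fdaf bwj pocve hzwp mdo kxpw
Final line count: 12

Answer: 12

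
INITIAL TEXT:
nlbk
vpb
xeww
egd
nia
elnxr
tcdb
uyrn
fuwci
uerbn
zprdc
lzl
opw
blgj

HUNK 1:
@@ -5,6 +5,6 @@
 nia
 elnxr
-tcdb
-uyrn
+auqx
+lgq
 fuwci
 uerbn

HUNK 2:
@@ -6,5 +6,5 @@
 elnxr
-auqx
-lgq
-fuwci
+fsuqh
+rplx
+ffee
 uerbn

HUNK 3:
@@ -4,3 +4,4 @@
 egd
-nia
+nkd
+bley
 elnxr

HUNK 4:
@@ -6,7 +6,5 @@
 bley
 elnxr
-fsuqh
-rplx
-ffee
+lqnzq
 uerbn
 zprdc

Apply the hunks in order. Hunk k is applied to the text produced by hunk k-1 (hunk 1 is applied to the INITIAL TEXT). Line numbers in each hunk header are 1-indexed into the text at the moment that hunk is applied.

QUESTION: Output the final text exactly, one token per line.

Answer: nlbk
vpb
xeww
egd
nkd
bley
elnxr
lqnzq
uerbn
zprdc
lzl
opw
blgj

Derivation:
Hunk 1: at line 5 remove [tcdb,uyrn] add [auqx,lgq] -> 14 lines: nlbk vpb xeww egd nia elnxr auqx lgq fuwci uerbn zprdc lzl opw blgj
Hunk 2: at line 6 remove [auqx,lgq,fuwci] add [fsuqh,rplx,ffee] -> 14 lines: nlbk vpb xeww egd nia elnxr fsuqh rplx ffee uerbn zprdc lzl opw blgj
Hunk 3: at line 4 remove [nia] add [nkd,bley] -> 15 lines: nlbk vpb xeww egd nkd bley elnxr fsuqh rplx ffee uerbn zprdc lzl opw blgj
Hunk 4: at line 6 remove [fsuqh,rplx,ffee] add [lqnzq] -> 13 lines: nlbk vpb xeww egd nkd bley elnxr lqnzq uerbn zprdc lzl opw blgj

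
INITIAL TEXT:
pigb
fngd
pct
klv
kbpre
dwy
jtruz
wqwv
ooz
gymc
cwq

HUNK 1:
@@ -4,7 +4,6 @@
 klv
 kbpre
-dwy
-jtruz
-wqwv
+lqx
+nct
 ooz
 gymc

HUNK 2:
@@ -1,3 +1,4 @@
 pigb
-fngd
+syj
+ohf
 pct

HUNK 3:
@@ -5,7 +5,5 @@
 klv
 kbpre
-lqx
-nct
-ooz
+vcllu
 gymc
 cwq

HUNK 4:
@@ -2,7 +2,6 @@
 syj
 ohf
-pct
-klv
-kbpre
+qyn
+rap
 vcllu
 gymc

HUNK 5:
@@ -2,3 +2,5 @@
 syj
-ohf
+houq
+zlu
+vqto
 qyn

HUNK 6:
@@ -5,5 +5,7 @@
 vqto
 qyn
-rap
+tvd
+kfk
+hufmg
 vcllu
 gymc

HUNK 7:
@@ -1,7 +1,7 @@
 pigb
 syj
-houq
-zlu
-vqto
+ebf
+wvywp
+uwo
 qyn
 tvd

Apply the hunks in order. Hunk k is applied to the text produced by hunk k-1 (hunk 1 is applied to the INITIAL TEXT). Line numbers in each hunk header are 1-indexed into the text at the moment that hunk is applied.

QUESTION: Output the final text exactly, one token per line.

Answer: pigb
syj
ebf
wvywp
uwo
qyn
tvd
kfk
hufmg
vcllu
gymc
cwq

Derivation:
Hunk 1: at line 4 remove [dwy,jtruz,wqwv] add [lqx,nct] -> 10 lines: pigb fngd pct klv kbpre lqx nct ooz gymc cwq
Hunk 2: at line 1 remove [fngd] add [syj,ohf] -> 11 lines: pigb syj ohf pct klv kbpre lqx nct ooz gymc cwq
Hunk 3: at line 5 remove [lqx,nct,ooz] add [vcllu] -> 9 lines: pigb syj ohf pct klv kbpre vcllu gymc cwq
Hunk 4: at line 2 remove [pct,klv,kbpre] add [qyn,rap] -> 8 lines: pigb syj ohf qyn rap vcllu gymc cwq
Hunk 5: at line 2 remove [ohf] add [houq,zlu,vqto] -> 10 lines: pigb syj houq zlu vqto qyn rap vcllu gymc cwq
Hunk 6: at line 5 remove [rap] add [tvd,kfk,hufmg] -> 12 lines: pigb syj houq zlu vqto qyn tvd kfk hufmg vcllu gymc cwq
Hunk 7: at line 1 remove [houq,zlu,vqto] add [ebf,wvywp,uwo] -> 12 lines: pigb syj ebf wvywp uwo qyn tvd kfk hufmg vcllu gymc cwq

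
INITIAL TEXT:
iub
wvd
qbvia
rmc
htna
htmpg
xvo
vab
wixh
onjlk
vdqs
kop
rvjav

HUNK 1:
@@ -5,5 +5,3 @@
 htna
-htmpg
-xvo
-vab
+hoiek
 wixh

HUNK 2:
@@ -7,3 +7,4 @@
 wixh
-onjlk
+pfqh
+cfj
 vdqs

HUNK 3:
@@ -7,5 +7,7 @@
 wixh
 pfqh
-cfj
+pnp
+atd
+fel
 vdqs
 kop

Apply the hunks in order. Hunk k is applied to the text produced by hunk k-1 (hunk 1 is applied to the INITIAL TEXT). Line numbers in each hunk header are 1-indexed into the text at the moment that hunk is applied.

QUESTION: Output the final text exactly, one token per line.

Hunk 1: at line 5 remove [htmpg,xvo,vab] add [hoiek] -> 11 lines: iub wvd qbvia rmc htna hoiek wixh onjlk vdqs kop rvjav
Hunk 2: at line 7 remove [onjlk] add [pfqh,cfj] -> 12 lines: iub wvd qbvia rmc htna hoiek wixh pfqh cfj vdqs kop rvjav
Hunk 3: at line 7 remove [cfj] add [pnp,atd,fel] -> 14 lines: iub wvd qbvia rmc htna hoiek wixh pfqh pnp atd fel vdqs kop rvjav

Answer: iub
wvd
qbvia
rmc
htna
hoiek
wixh
pfqh
pnp
atd
fel
vdqs
kop
rvjav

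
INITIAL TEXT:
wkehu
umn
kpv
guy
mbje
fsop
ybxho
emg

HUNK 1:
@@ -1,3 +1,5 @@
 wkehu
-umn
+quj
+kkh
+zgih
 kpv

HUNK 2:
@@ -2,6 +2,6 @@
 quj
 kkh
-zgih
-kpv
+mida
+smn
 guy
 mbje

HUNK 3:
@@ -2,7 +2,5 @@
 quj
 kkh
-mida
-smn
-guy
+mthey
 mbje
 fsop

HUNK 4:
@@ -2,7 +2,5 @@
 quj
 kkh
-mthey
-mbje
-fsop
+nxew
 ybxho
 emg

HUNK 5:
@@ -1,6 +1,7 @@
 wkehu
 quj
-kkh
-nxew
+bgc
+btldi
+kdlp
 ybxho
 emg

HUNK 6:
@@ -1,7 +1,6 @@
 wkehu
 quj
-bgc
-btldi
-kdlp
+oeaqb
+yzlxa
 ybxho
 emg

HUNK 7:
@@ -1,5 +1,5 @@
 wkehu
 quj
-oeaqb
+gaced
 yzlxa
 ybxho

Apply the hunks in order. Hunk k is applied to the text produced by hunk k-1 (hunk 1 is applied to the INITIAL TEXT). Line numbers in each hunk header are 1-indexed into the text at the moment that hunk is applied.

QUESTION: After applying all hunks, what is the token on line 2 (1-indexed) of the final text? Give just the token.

Hunk 1: at line 1 remove [umn] add [quj,kkh,zgih] -> 10 lines: wkehu quj kkh zgih kpv guy mbje fsop ybxho emg
Hunk 2: at line 2 remove [zgih,kpv] add [mida,smn] -> 10 lines: wkehu quj kkh mida smn guy mbje fsop ybxho emg
Hunk 3: at line 2 remove [mida,smn,guy] add [mthey] -> 8 lines: wkehu quj kkh mthey mbje fsop ybxho emg
Hunk 4: at line 2 remove [mthey,mbje,fsop] add [nxew] -> 6 lines: wkehu quj kkh nxew ybxho emg
Hunk 5: at line 1 remove [kkh,nxew] add [bgc,btldi,kdlp] -> 7 lines: wkehu quj bgc btldi kdlp ybxho emg
Hunk 6: at line 1 remove [bgc,btldi,kdlp] add [oeaqb,yzlxa] -> 6 lines: wkehu quj oeaqb yzlxa ybxho emg
Hunk 7: at line 1 remove [oeaqb] add [gaced] -> 6 lines: wkehu quj gaced yzlxa ybxho emg
Final line 2: quj

Answer: quj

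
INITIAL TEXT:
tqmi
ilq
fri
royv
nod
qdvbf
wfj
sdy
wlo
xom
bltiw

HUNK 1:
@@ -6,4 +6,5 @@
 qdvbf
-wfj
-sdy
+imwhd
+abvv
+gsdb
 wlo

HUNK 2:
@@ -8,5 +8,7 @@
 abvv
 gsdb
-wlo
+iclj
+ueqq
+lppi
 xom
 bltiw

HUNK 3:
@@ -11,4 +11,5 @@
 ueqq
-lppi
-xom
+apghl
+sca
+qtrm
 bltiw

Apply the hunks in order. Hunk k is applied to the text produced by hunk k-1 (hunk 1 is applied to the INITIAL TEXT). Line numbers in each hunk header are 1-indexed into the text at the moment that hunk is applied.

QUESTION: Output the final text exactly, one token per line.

Hunk 1: at line 6 remove [wfj,sdy] add [imwhd,abvv,gsdb] -> 12 lines: tqmi ilq fri royv nod qdvbf imwhd abvv gsdb wlo xom bltiw
Hunk 2: at line 8 remove [wlo] add [iclj,ueqq,lppi] -> 14 lines: tqmi ilq fri royv nod qdvbf imwhd abvv gsdb iclj ueqq lppi xom bltiw
Hunk 3: at line 11 remove [lppi,xom] add [apghl,sca,qtrm] -> 15 lines: tqmi ilq fri royv nod qdvbf imwhd abvv gsdb iclj ueqq apghl sca qtrm bltiw

Answer: tqmi
ilq
fri
royv
nod
qdvbf
imwhd
abvv
gsdb
iclj
ueqq
apghl
sca
qtrm
bltiw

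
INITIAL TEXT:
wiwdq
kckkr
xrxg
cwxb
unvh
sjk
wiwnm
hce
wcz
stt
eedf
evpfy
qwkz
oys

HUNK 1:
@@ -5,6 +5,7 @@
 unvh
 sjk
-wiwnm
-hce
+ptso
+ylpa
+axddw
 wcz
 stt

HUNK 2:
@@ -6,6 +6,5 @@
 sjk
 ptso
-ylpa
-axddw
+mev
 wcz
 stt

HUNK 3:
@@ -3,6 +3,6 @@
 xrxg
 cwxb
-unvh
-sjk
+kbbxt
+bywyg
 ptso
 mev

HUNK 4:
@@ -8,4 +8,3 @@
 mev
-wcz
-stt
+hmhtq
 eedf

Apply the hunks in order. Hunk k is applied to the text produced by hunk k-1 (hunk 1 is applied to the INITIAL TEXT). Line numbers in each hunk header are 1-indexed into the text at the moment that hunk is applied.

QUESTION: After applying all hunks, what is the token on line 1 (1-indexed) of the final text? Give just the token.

Hunk 1: at line 5 remove [wiwnm,hce] add [ptso,ylpa,axddw] -> 15 lines: wiwdq kckkr xrxg cwxb unvh sjk ptso ylpa axddw wcz stt eedf evpfy qwkz oys
Hunk 2: at line 6 remove [ylpa,axddw] add [mev] -> 14 lines: wiwdq kckkr xrxg cwxb unvh sjk ptso mev wcz stt eedf evpfy qwkz oys
Hunk 3: at line 3 remove [unvh,sjk] add [kbbxt,bywyg] -> 14 lines: wiwdq kckkr xrxg cwxb kbbxt bywyg ptso mev wcz stt eedf evpfy qwkz oys
Hunk 4: at line 8 remove [wcz,stt] add [hmhtq] -> 13 lines: wiwdq kckkr xrxg cwxb kbbxt bywyg ptso mev hmhtq eedf evpfy qwkz oys
Final line 1: wiwdq

Answer: wiwdq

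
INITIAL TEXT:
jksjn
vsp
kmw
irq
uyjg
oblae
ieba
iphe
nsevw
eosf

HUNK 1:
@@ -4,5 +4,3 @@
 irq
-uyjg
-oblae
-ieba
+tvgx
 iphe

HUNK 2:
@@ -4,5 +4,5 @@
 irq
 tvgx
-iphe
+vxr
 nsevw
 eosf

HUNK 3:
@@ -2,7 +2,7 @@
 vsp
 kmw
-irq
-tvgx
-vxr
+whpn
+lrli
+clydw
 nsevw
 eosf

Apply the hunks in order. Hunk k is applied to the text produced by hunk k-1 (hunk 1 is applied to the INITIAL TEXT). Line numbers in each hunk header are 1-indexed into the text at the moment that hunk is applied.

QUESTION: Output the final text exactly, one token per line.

Answer: jksjn
vsp
kmw
whpn
lrli
clydw
nsevw
eosf

Derivation:
Hunk 1: at line 4 remove [uyjg,oblae,ieba] add [tvgx] -> 8 lines: jksjn vsp kmw irq tvgx iphe nsevw eosf
Hunk 2: at line 4 remove [iphe] add [vxr] -> 8 lines: jksjn vsp kmw irq tvgx vxr nsevw eosf
Hunk 3: at line 2 remove [irq,tvgx,vxr] add [whpn,lrli,clydw] -> 8 lines: jksjn vsp kmw whpn lrli clydw nsevw eosf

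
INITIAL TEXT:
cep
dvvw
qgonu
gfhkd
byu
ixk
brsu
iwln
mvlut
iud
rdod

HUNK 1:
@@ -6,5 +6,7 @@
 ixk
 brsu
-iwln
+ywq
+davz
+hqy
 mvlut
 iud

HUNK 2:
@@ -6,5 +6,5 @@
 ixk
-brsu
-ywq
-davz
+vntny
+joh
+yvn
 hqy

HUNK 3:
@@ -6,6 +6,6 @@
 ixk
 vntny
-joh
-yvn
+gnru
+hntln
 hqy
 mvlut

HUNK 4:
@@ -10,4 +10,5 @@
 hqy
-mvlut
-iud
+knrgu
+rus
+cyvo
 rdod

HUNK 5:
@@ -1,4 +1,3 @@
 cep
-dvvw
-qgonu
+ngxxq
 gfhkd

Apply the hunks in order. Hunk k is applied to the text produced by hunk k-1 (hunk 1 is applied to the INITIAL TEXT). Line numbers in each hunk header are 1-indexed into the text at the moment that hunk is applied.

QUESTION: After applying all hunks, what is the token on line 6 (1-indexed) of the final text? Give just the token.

Hunk 1: at line 6 remove [iwln] add [ywq,davz,hqy] -> 13 lines: cep dvvw qgonu gfhkd byu ixk brsu ywq davz hqy mvlut iud rdod
Hunk 2: at line 6 remove [brsu,ywq,davz] add [vntny,joh,yvn] -> 13 lines: cep dvvw qgonu gfhkd byu ixk vntny joh yvn hqy mvlut iud rdod
Hunk 3: at line 6 remove [joh,yvn] add [gnru,hntln] -> 13 lines: cep dvvw qgonu gfhkd byu ixk vntny gnru hntln hqy mvlut iud rdod
Hunk 4: at line 10 remove [mvlut,iud] add [knrgu,rus,cyvo] -> 14 lines: cep dvvw qgonu gfhkd byu ixk vntny gnru hntln hqy knrgu rus cyvo rdod
Hunk 5: at line 1 remove [dvvw,qgonu] add [ngxxq] -> 13 lines: cep ngxxq gfhkd byu ixk vntny gnru hntln hqy knrgu rus cyvo rdod
Final line 6: vntny

Answer: vntny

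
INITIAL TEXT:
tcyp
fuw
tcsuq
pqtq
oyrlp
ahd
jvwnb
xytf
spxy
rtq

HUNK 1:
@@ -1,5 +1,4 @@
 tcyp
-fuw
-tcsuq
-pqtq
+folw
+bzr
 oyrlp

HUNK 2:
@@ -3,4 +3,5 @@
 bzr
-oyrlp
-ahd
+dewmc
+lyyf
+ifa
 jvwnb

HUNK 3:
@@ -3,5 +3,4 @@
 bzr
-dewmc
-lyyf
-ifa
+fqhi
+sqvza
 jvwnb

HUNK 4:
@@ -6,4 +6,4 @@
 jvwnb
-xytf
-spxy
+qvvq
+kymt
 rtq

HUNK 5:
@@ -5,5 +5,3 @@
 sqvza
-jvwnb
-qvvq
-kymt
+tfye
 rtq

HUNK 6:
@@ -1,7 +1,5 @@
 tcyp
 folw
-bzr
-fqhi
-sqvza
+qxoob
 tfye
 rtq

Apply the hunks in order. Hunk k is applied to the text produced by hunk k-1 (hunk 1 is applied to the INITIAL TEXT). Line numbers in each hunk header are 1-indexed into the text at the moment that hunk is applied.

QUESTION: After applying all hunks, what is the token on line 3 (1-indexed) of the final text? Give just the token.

Answer: qxoob

Derivation:
Hunk 1: at line 1 remove [fuw,tcsuq,pqtq] add [folw,bzr] -> 9 lines: tcyp folw bzr oyrlp ahd jvwnb xytf spxy rtq
Hunk 2: at line 3 remove [oyrlp,ahd] add [dewmc,lyyf,ifa] -> 10 lines: tcyp folw bzr dewmc lyyf ifa jvwnb xytf spxy rtq
Hunk 3: at line 3 remove [dewmc,lyyf,ifa] add [fqhi,sqvza] -> 9 lines: tcyp folw bzr fqhi sqvza jvwnb xytf spxy rtq
Hunk 4: at line 6 remove [xytf,spxy] add [qvvq,kymt] -> 9 lines: tcyp folw bzr fqhi sqvza jvwnb qvvq kymt rtq
Hunk 5: at line 5 remove [jvwnb,qvvq,kymt] add [tfye] -> 7 lines: tcyp folw bzr fqhi sqvza tfye rtq
Hunk 6: at line 1 remove [bzr,fqhi,sqvza] add [qxoob] -> 5 lines: tcyp folw qxoob tfye rtq
Final line 3: qxoob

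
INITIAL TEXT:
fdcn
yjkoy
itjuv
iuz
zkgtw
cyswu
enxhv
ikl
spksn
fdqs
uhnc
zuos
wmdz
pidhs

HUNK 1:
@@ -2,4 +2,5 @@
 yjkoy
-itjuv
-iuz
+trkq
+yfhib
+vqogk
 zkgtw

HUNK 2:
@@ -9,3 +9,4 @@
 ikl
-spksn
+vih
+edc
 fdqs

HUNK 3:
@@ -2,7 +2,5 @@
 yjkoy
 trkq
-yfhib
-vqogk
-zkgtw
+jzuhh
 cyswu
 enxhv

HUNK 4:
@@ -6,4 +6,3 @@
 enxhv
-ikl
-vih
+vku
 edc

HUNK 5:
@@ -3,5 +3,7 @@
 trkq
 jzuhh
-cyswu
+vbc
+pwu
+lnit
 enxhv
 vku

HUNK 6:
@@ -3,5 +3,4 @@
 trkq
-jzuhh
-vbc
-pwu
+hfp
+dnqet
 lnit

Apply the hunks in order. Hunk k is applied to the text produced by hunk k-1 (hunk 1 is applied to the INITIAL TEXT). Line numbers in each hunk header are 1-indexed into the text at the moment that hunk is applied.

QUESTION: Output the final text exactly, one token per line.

Answer: fdcn
yjkoy
trkq
hfp
dnqet
lnit
enxhv
vku
edc
fdqs
uhnc
zuos
wmdz
pidhs

Derivation:
Hunk 1: at line 2 remove [itjuv,iuz] add [trkq,yfhib,vqogk] -> 15 lines: fdcn yjkoy trkq yfhib vqogk zkgtw cyswu enxhv ikl spksn fdqs uhnc zuos wmdz pidhs
Hunk 2: at line 9 remove [spksn] add [vih,edc] -> 16 lines: fdcn yjkoy trkq yfhib vqogk zkgtw cyswu enxhv ikl vih edc fdqs uhnc zuos wmdz pidhs
Hunk 3: at line 2 remove [yfhib,vqogk,zkgtw] add [jzuhh] -> 14 lines: fdcn yjkoy trkq jzuhh cyswu enxhv ikl vih edc fdqs uhnc zuos wmdz pidhs
Hunk 4: at line 6 remove [ikl,vih] add [vku] -> 13 lines: fdcn yjkoy trkq jzuhh cyswu enxhv vku edc fdqs uhnc zuos wmdz pidhs
Hunk 5: at line 3 remove [cyswu] add [vbc,pwu,lnit] -> 15 lines: fdcn yjkoy trkq jzuhh vbc pwu lnit enxhv vku edc fdqs uhnc zuos wmdz pidhs
Hunk 6: at line 3 remove [jzuhh,vbc,pwu] add [hfp,dnqet] -> 14 lines: fdcn yjkoy trkq hfp dnqet lnit enxhv vku edc fdqs uhnc zuos wmdz pidhs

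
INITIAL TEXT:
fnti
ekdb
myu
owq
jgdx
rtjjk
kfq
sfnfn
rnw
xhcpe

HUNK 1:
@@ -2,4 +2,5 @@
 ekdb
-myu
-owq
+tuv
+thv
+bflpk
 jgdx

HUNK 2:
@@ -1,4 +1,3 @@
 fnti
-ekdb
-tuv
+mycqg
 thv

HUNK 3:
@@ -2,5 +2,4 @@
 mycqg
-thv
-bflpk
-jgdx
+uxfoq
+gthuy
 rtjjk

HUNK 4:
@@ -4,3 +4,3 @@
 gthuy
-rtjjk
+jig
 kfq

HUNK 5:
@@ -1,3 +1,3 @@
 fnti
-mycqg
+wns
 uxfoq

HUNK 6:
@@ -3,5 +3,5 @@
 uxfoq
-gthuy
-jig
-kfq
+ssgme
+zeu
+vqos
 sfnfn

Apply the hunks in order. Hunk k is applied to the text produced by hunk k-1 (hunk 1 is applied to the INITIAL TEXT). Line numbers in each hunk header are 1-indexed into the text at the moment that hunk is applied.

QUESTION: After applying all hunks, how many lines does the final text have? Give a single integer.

Answer: 9

Derivation:
Hunk 1: at line 2 remove [myu,owq] add [tuv,thv,bflpk] -> 11 lines: fnti ekdb tuv thv bflpk jgdx rtjjk kfq sfnfn rnw xhcpe
Hunk 2: at line 1 remove [ekdb,tuv] add [mycqg] -> 10 lines: fnti mycqg thv bflpk jgdx rtjjk kfq sfnfn rnw xhcpe
Hunk 3: at line 2 remove [thv,bflpk,jgdx] add [uxfoq,gthuy] -> 9 lines: fnti mycqg uxfoq gthuy rtjjk kfq sfnfn rnw xhcpe
Hunk 4: at line 4 remove [rtjjk] add [jig] -> 9 lines: fnti mycqg uxfoq gthuy jig kfq sfnfn rnw xhcpe
Hunk 5: at line 1 remove [mycqg] add [wns] -> 9 lines: fnti wns uxfoq gthuy jig kfq sfnfn rnw xhcpe
Hunk 6: at line 3 remove [gthuy,jig,kfq] add [ssgme,zeu,vqos] -> 9 lines: fnti wns uxfoq ssgme zeu vqos sfnfn rnw xhcpe
Final line count: 9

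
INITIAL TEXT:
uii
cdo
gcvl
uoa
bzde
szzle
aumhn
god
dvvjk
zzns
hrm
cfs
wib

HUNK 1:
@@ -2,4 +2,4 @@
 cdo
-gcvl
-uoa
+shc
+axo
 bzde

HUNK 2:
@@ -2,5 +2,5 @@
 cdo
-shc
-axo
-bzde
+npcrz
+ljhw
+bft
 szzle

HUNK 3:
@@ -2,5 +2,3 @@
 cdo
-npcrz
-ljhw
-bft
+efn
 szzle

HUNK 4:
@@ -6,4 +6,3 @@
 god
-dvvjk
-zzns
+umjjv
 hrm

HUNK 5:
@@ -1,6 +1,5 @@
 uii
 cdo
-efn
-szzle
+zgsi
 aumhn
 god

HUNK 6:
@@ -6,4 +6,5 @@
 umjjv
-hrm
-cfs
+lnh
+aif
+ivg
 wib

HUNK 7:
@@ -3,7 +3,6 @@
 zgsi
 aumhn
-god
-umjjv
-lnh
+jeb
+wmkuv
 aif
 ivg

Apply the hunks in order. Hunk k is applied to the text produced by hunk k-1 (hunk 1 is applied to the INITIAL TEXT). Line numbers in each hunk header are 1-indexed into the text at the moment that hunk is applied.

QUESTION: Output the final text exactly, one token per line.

Hunk 1: at line 2 remove [gcvl,uoa] add [shc,axo] -> 13 lines: uii cdo shc axo bzde szzle aumhn god dvvjk zzns hrm cfs wib
Hunk 2: at line 2 remove [shc,axo,bzde] add [npcrz,ljhw,bft] -> 13 lines: uii cdo npcrz ljhw bft szzle aumhn god dvvjk zzns hrm cfs wib
Hunk 3: at line 2 remove [npcrz,ljhw,bft] add [efn] -> 11 lines: uii cdo efn szzle aumhn god dvvjk zzns hrm cfs wib
Hunk 4: at line 6 remove [dvvjk,zzns] add [umjjv] -> 10 lines: uii cdo efn szzle aumhn god umjjv hrm cfs wib
Hunk 5: at line 1 remove [efn,szzle] add [zgsi] -> 9 lines: uii cdo zgsi aumhn god umjjv hrm cfs wib
Hunk 6: at line 6 remove [hrm,cfs] add [lnh,aif,ivg] -> 10 lines: uii cdo zgsi aumhn god umjjv lnh aif ivg wib
Hunk 7: at line 3 remove [god,umjjv,lnh] add [jeb,wmkuv] -> 9 lines: uii cdo zgsi aumhn jeb wmkuv aif ivg wib

Answer: uii
cdo
zgsi
aumhn
jeb
wmkuv
aif
ivg
wib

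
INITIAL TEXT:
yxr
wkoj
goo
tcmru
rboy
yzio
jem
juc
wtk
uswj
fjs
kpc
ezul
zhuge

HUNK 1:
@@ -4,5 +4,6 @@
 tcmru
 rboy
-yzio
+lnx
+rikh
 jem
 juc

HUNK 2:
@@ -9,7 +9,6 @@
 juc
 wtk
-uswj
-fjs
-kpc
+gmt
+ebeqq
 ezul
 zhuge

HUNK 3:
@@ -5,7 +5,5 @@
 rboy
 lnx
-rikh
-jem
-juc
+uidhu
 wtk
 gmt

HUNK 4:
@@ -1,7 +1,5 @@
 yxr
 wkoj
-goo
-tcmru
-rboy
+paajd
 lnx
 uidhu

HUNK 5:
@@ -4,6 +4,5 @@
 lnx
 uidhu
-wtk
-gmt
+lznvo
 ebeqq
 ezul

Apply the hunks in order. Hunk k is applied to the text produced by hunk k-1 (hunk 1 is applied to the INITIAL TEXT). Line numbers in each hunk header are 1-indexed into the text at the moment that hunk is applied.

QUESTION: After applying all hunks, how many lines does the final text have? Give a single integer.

Answer: 9

Derivation:
Hunk 1: at line 4 remove [yzio] add [lnx,rikh] -> 15 lines: yxr wkoj goo tcmru rboy lnx rikh jem juc wtk uswj fjs kpc ezul zhuge
Hunk 2: at line 9 remove [uswj,fjs,kpc] add [gmt,ebeqq] -> 14 lines: yxr wkoj goo tcmru rboy lnx rikh jem juc wtk gmt ebeqq ezul zhuge
Hunk 3: at line 5 remove [rikh,jem,juc] add [uidhu] -> 12 lines: yxr wkoj goo tcmru rboy lnx uidhu wtk gmt ebeqq ezul zhuge
Hunk 4: at line 1 remove [goo,tcmru,rboy] add [paajd] -> 10 lines: yxr wkoj paajd lnx uidhu wtk gmt ebeqq ezul zhuge
Hunk 5: at line 4 remove [wtk,gmt] add [lznvo] -> 9 lines: yxr wkoj paajd lnx uidhu lznvo ebeqq ezul zhuge
Final line count: 9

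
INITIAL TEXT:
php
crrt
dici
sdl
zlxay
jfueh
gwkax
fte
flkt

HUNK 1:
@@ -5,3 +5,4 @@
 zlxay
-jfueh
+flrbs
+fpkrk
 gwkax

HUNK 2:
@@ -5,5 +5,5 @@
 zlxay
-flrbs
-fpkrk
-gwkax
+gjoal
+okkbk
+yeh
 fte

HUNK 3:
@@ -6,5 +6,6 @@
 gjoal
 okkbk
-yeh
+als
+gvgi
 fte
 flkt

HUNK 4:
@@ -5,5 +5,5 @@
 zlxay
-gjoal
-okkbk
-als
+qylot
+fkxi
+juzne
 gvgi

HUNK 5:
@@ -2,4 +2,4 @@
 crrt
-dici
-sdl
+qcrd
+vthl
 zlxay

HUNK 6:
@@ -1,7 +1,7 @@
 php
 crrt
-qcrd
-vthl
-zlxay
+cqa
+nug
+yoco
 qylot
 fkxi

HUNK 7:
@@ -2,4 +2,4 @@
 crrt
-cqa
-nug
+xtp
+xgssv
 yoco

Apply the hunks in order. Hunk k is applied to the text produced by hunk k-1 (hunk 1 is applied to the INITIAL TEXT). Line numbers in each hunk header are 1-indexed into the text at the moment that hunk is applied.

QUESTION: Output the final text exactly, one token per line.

Answer: php
crrt
xtp
xgssv
yoco
qylot
fkxi
juzne
gvgi
fte
flkt

Derivation:
Hunk 1: at line 5 remove [jfueh] add [flrbs,fpkrk] -> 10 lines: php crrt dici sdl zlxay flrbs fpkrk gwkax fte flkt
Hunk 2: at line 5 remove [flrbs,fpkrk,gwkax] add [gjoal,okkbk,yeh] -> 10 lines: php crrt dici sdl zlxay gjoal okkbk yeh fte flkt
Hunk 3: at line 6 remove [yeh] add [als,gvgi] -> 11 lines: php crrt dici sdl zlxay gjoal okkbk als gvgi fte flkt
Hunk 4: at line 5 remove [gjoal,okkbk,als] add [qylot,fkxi,juzne] -> 11 lines: php crrt dici sdl zlxay qylot fkxi juzne gvgi fte flkt
Hunk 5: at line 2 remove [dici,sdl] add [qcrd,vthl] -> 11 lines: php crrt qcrd vthl zlxay qylot fkxi juzne gvgi fte flkt
Hunk 6: at line 1 remove [qcrd,vthl,zlxay] add [cqa,nug,yoco] -> 11 lines: php crrt cqa nug yoco qylot fkxi juzne gvgi fte flkt
Hunk 7: at line 2 remove [cqa,nug] add [xtp,xgssv] -> 11 lines: php crrt xtp xgssv yoco qylot fkxi juzne gvgi fte flkt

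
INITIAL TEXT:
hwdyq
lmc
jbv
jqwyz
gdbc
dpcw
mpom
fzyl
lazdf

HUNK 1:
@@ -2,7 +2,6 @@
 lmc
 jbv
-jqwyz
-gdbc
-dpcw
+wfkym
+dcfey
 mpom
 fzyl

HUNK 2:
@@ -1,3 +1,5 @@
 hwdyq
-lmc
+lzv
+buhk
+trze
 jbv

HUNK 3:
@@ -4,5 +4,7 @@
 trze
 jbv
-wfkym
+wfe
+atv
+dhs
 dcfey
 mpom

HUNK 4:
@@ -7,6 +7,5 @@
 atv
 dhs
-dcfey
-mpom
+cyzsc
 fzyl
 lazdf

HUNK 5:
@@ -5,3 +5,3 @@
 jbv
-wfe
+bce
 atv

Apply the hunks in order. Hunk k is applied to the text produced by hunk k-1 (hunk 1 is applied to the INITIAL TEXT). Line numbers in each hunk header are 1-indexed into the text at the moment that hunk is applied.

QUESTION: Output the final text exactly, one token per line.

Answer: hwdyq
lzv
buhk
trze
jbv
bce
atv
dhs
cyzsc
fzyl
lazdf

Derivation:
Hunk 1: at line 2 remove [jqwyz,gdbc,dpcw] add [wfkym,dcfey] -> 8 lines: hwdyq lmc jbv wfkym dcfey mpom fzyl lazdf
Hunk 2: at line 1 remove [lmc] add [lzv,buhk,trze] -> 10 lines: hwdyq lzv buhk trze jbv wfkym dcfey mpom fzyl lazdf
Hunk 3: at line 4 remove [wfkym] add [wfe,atv,dhs] -> 12 lines: hwdyq lzv buhk trze jbv wfe atv dhs dcfey mpom fzyl lazdf
Hunk 4: at line 7 remove [dcfey,mpom] add [cyzsc] -> 11 lines: hwdyq lzv buhk trze jbv wfe atv dhs cyzsc fzyl lazdf
Hunk 5: at line 5 remove [wfe] add [bce] -> 11 lines: hwdyq lzv buhk trze jbv bce atv dhs cyzsc fzyl lazdf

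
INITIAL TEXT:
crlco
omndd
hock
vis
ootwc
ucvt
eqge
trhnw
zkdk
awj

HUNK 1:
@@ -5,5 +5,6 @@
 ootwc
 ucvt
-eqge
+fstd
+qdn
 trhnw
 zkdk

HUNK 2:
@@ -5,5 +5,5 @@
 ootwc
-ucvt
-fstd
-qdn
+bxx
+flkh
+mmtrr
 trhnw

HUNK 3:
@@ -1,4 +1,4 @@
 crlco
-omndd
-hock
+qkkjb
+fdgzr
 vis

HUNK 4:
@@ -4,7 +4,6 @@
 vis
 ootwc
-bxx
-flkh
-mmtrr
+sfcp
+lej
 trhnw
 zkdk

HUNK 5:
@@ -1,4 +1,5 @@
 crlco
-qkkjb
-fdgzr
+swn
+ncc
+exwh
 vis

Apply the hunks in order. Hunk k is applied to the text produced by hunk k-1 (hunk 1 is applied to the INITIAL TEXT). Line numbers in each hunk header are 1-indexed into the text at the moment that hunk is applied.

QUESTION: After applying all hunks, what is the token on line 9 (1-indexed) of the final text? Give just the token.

Hunk 1: at line 5 remove [eqge] add [fstd,qdn] -> 11 lines: crlco omndd hock vis ootwc ucvt fstd qdn trhnw zkdk awj
Hunk 2: at line 5 remove [ucvt,fstd,qdn] add [bxx,flkh,mmtrr] -> 11 lines: crlco omndd hock vis ootwc bxx flkh mmtrr trhnw zkdk awj
Hunk 3: at line 1 remove [omndd,hock] add [qkkjb,fdgzr] -> 11 lines: crlco qkkjb fdgzr vis ootwc bxx flkh mmtrr trhnw zkdk awj
Hunk 4: at line 4 remove [bxx,flkh,mmtrr] add [sfcp,lej] -> 10 lines: crlco qkkjb fdgzr vis ootwc sfcp lej trhnw zkdk awj
Hunk 5: at line 1 remove [qkkjb,fdgzr] add [swn,ncc,exwh] -> 11 lines: crlco swn ncc exwh vis ootwc sfcp lej trhnw zkdk awj
Final line 9: trhnw

Answer: trhnw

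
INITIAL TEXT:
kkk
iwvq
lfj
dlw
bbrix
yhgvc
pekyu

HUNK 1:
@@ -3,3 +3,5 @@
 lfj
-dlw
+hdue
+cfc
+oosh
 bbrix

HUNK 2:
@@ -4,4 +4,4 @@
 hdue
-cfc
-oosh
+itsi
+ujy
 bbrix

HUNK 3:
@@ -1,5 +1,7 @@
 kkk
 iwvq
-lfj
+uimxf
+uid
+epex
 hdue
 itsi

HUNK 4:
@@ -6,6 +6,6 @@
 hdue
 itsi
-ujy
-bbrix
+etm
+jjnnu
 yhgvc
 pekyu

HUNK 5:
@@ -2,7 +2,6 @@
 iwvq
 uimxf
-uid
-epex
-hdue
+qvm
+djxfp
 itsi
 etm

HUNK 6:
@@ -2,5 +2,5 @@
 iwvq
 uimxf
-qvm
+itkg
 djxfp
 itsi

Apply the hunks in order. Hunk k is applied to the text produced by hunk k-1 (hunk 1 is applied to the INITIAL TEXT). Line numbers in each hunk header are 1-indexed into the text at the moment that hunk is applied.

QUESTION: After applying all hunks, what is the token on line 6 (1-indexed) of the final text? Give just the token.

Hunk 1: at line 3 remove [dlw] add [hdue,cfc,oosh] -> 9 lines: kkk iwvq lfj hdue cfc oosh bbrix yhgvc pekyu
Hunk 2: at line 4 remove [cfc,oosh] add [itsi,ujy] -> 9 lines: kkk iwvq lfj hdue itsi ujy bbrix yhgvc pekyu
Hunk 3: at line 1 remove [lfj] add [uimxf,uid,epex] -> 11 lines: kkk iwvq uimxf uid epex hdue itsi ujy bbrix yhgvc pekyu
Hunk 4: at line 6 remove [ujy,bbrix] add [etm,jjnnu] -> 11 lines: kkk iwvq uimxf uid epex hdue itsi etm jjnnu yhgvc pekyu
Hunk 5: at line 2 remove [uid,epex,hdue] add [qvm,djxfp] -> 10 lines: kkk iwvq uimxf qvm djxfp itsi etm jjnnu yhgvc pekyu
Hunk 6: at line 2 remove [qvm] add [itkg] -> 10 lines: kkk iwvq uimxf itkg djxfp itsi etm jjnnu yhgvc pekyu
Final line 6: itsi

Answer: itsi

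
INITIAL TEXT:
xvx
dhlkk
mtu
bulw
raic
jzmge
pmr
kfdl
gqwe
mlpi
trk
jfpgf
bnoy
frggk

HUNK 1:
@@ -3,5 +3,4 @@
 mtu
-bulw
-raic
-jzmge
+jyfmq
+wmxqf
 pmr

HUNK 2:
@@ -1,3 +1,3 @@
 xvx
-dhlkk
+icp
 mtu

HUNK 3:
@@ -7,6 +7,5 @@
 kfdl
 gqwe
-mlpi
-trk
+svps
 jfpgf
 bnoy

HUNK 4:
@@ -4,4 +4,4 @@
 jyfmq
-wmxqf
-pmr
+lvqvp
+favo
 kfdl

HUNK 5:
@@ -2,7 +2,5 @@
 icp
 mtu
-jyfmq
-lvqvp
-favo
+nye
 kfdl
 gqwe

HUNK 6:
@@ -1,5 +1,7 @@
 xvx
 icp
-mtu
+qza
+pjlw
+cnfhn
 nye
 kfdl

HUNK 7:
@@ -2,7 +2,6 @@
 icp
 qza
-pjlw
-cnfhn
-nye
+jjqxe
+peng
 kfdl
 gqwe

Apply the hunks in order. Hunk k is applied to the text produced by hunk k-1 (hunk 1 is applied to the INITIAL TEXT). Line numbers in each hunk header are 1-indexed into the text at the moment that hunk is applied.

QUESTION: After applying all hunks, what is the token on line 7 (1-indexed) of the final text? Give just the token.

Hunk 1: at line 3 remove [bulw,raic,jzmge] add [jyfmq,wmxqf] -> 13 lines: xvx dhlkk mtu jyfmq wmxqf pmr kfdl gqwe mlpi trk jfpgf bnoy frggk
Hunk 2: at line 1 remove [dhlkk] add [icp] -> 13 lines: xvx icp mtu jyfmq wmxqf pmr kfdl gqwe mlpi trk jfpgf bnoy frggk
Hunk 3: at line 7 remove [mlpi,trk] add [svps] -> 12 lines: xvx icp mtu jyfmq wmxqf pmr kfdl gqwe svps jfpgf bnoy frggk
Hunk 4: at line 4 remove [wmxqf,pmr] add [lvqvp,favo] -> 12 lines: xvx icp mtu jyfmq lvqvp favo kfdl gqwe svps jfpgf bnoy frggk
Hunk 5: at line 2 remove [jyfmq,lvqvp,favo] add [nye] -> 10 lines: xvx icp mtu nye kfdl gqwe svps jfpgf bnoy frggk
Hunk 6: at line 1 remove [mtu] add [qza,pjlw,cnfhn] -> 12 lines: xvx icp qza pjlw cnfhn nye kfdl gqwe svps jfpgf bnoy frggk
Hunk 7: at line 2 remove [pjlw,cnfhn,nye] add [jjqxe,peng] -> 11 lines: xvx icp qza jjqxe peng kfdl gqwe svps jfpgf bnoy frggk
Final line 7: gqwe

Answer: gqwe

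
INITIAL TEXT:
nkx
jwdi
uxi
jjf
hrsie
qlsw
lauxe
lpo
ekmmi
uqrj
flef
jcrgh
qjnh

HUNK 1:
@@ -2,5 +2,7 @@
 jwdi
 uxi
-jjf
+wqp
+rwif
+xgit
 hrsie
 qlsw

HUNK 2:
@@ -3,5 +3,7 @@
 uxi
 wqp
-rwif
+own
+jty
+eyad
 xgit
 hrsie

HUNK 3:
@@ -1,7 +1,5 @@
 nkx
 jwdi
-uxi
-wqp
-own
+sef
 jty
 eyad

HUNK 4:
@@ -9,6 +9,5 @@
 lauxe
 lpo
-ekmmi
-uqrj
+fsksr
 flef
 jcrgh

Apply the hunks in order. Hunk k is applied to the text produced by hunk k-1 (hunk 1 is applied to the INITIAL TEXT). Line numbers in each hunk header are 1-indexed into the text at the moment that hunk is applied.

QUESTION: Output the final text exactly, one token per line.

Hunk 1: at line 2 remove [jjf] add [wqp,rwif,xgit] -> 15 lines: nkx jwdi uxi wqp rwif xgit hrsie qlsw lauxe lpo ekmmi uqrj flef jcrgh qjnh
Hunk 2: at line 3 remove [rwif] add [own,jty,eyad] -> 17 lines: nkx jwdi uxi wqp own jty eyad xgit hrsie qlsw lauxe lpo ekmmi uqrj flef jcrgh qjnh
Hunk 3: at line 1 remove [uxi,wqp,own] add [sef] -> 15 lines: nkx jwdi sef jty eyad xgit hrsie qlsw lauxe lpo ekmmi uqrj flef jcrgh qjnh
Hunk 4: at line 9 remove [ekmmi,uqrj] add [fsksr] -> 14 lines: nkx jwdi sef jty eyad xgit hrsie qlsw lauxe lpo fsksr flef jcrgh qjnh

Answer: nkx
jwdi
sef
jty
eyad
xgit
hrsie
qlsw
lauxe
lpo
fsksr
flef
jcrgh
qjnh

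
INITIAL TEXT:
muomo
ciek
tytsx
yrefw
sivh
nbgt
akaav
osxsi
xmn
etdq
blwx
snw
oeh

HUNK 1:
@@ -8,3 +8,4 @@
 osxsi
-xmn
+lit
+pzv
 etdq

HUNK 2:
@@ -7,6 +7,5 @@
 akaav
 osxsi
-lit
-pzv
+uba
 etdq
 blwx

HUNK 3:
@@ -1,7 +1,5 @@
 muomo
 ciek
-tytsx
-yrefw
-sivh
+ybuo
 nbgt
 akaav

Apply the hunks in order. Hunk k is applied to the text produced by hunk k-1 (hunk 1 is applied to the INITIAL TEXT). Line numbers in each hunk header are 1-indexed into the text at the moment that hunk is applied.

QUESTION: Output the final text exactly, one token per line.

Hunk 1: at line 8 remove [xmn] add [lit,pzv] -> 14 lines: muomo ciek tytsx yrefw sivh nbgt akaav osxsi lit pzv etdq blwx snw oeh
Hunk 2: at line 7 remove [lit,pzv] add [uba] -> 13 lines: muomo ciek tytsx yrefw sivh nbgt akaav osxsi uba etdq blwx snw oeh
Hunk 3: at line 1 remove [tytsx,yrefw,sivh] add [ybuo] -> 11 lines: muomo ciek ybuo nbgt akaav osxsi uba etdq blwx snw oeh

Answer: muomo
ciek
ybuo
nbgt
akaav
osxsi
uba
etdq
blwx
snw
oeh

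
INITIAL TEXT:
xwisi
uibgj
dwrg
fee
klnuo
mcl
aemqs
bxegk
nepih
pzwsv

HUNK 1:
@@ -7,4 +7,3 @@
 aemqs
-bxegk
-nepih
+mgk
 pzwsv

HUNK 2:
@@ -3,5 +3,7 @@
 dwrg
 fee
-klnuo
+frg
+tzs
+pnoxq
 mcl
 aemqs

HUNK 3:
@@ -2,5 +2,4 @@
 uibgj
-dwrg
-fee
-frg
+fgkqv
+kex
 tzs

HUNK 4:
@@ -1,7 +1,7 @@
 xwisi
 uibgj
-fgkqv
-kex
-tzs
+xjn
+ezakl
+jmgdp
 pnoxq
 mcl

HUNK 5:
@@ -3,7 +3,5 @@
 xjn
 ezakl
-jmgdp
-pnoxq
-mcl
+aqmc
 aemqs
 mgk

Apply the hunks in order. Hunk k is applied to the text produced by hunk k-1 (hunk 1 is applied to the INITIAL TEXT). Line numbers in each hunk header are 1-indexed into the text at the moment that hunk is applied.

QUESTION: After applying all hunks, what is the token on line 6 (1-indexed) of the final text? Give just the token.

Hunk 1: at line 7 remove [bxegk,nepih] add [mgk] -> 9 lines: xwisi uibgj dwrg fee klnuo mcl aemqs mgk pzwsv
Hunk 2: at line 3 remove [klnuo] add [frg,tzs,pnoxq] -> 11 lines: xwisi uibgj dwrg fee frg tzs pnoxq mcl aemqs mgk pzwsv
Hunk 3: at line 2 remove [dwrg,fee,frg] add [fgkqv,kex] -> 10 lines: xwisi uibgj fgkqv kex tzs pnoxq mcl aemqs mgk pzwsv
Hunk 4: at line 1 remove [fgkqv,kex,tzs] add [xjn,ezakl,jmgdp] -> 10 lines: xwisi uibgj xjn ezakl jmgdp pnoxq mcl aemqs mgk pzwsv
Hunk 5: at line 3 remove [jmgdp,pnoxq,mcl] add [aqmc] -> 8 lines: xwisi uibgj xjn ezakl aqmc aemqs mgk pzwsv
Final line 6: aemqs

Answer: aemqs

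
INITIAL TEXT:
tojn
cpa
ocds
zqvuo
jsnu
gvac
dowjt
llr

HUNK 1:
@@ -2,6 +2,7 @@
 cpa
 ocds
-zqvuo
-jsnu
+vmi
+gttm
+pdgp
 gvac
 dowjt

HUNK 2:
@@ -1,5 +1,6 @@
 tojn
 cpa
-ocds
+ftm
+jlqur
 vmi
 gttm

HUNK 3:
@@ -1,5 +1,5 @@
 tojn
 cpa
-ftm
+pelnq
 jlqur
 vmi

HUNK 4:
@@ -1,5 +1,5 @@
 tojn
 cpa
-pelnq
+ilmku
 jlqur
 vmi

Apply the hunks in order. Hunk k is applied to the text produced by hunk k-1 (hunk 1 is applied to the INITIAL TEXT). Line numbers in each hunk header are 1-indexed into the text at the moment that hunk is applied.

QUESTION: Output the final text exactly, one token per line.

Answer: tojn
cpa
ilmku
jlqur
vmi
gttm
pdgp
gvac
dowjt
llr

Derivation:
Hunk 1: at line 2 remove [zqvuo,jsnu] add [vmi,gttm,pdgp] -> 9 lines: tojn cpa ocds vmi gttm pdgp gvac dowjt llr
Hunk 2: at line 1 remove [ocds] add [ftm,jlqur] -> 10 lines: tojn cpa ftm jlqur vmi gttm pdgp gvac dowjt llr
Hunk 3: at line 1 remove [ftm] add [pelnq] -> 10 lines: tojn cpa pelnq jlqur vmi gttm pdgp gvac dowjt llr
Hunk 4: at line 1 remove [pelnq] add [ilmku] -> 10 lines: tojn cpa ilmku jlqur vmi gttm pdgp gvac dowjt llr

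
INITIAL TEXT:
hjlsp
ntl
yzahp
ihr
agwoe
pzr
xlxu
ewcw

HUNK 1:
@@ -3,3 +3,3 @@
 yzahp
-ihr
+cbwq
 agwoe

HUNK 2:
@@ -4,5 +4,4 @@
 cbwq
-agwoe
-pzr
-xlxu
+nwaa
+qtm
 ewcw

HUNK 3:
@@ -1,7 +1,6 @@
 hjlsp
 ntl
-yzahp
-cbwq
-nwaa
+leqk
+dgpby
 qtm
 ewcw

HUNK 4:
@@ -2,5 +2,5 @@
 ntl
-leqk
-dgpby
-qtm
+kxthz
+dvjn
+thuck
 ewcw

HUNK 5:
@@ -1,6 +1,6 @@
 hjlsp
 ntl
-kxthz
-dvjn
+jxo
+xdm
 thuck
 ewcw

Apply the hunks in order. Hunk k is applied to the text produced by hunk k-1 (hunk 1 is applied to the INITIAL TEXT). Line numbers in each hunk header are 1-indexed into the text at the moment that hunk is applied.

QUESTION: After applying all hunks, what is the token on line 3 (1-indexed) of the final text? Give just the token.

Answer: jxo

Derivation:
Hunk 1: at line 3 remove [ihr] add [cbwq] -> 8 lines: hjlsp ntl yzahp cbwq agwoe pzr xlxu ewcw
Hunk 2: at line 4 remove [agwoe,pzr,xlxu] add [nwaa,qtm] -> 7 lines: hjlsp ntl yzahp cbwq nwaa qtm ewcw
Hunk 3: at line 1 remove [yzahp,cbwq,nwaa] add [leqk,dgpby] -> 6 lines: hjlsp ntl leqk dgpby qtm ewcw
Hunk 4: at line 2 remove [leqk,dgpby,qtm] add [kxthz,dvjn,thuck] -> 6 lines: hjlsp ntl kxthz dvjn thuck ewcw
Hunk 5: at line 1 remove [kxthz,dvjn] add [jxo,xdm] -> 6 lines: hjlsp ntl jxo xdm thuck ewcw
Final line 3: jxo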